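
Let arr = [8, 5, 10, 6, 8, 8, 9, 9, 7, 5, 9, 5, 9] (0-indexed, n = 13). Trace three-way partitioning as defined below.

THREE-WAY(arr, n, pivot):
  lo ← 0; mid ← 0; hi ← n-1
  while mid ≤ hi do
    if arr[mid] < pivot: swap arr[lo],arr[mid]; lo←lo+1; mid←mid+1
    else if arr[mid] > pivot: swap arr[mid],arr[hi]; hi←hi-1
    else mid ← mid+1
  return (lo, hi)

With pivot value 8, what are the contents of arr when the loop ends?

[5, 5, 6, 5, 7, 8, 8, 8, 9, 9, 9, 9, 10]

pivot = 8; lo=0, mid=0, hi=12
arr[mid]=8=8: mid=1
arr[mid]=5<8: swap arr[0],arr[1]; lo=1,mid=2 → [5, 8, 10, 6, 8, 8, 9, 9, 7, 5, 9, 5, 9]
arr[mid]=10>8: swap arr[2],arr[12]; hi=11 → [5, 8, 9, 6, 8, 8, 9, 9, 7, 5, 9, 5, 10]
arr[mid]=9>8: swap arr[2],arr[11]; hi=10 → [5, 8, 5, 6, 8, 8, 9, 9, 7, 5, 9, 9, 10]
arr[mid]=5<8: swap arr[1],arr[2]; lo=2,mid=3 → [5, 5, 8, 6, 8, 8, 9, 9, 7, 5, 9, 9, 10]
arr[mid]=6<8: swap arr[2],arr[3]; lo=3,mid=4 → [5, 5, 6, 8, 8, 8, 9, 9, 7, 5, 9, 9, 10]
arr[mid]=8=8: mid=5
arr[mid]=8=8: mid=6
arr[mid]=9>8: swap arr[6],arr[10]; hi=9 → [5, 5, 6, 8, 8, 8, 9, 9, 7, 5, 9, 9, 10]
arr[mid]=9>8: swap arr[6],arr[9]; hi=8 → [5, 5, 6, 8, 8, 8, 5, 9, 7, 9, 9, 9, 10]
arr[mid]=5<8: swap arr[3],arr[6]; lo=4,mid=7 → [5, 5, 6, 5, 8, 8, 8, 9, 7, 9, 9, 9, 10]
arr[mid]=9>8: swap arr[7],arr[8]; hi=7 → [5, 5, 6, 5, 8, 8, 8, 7, 9, 9, 9, 9, 10]
arr[mid]=7<8: swap arr[4],arr[7]; lo=5,mid=8 → [5, 5, 6, 5, 7, 8, 8, 8, 9, 9, 9, 9, 10]
end: lo=5, hi=7; arr = [5, 5, 6, 5, 7, 8, 8, 8, 9, 9, 9, 9, 10]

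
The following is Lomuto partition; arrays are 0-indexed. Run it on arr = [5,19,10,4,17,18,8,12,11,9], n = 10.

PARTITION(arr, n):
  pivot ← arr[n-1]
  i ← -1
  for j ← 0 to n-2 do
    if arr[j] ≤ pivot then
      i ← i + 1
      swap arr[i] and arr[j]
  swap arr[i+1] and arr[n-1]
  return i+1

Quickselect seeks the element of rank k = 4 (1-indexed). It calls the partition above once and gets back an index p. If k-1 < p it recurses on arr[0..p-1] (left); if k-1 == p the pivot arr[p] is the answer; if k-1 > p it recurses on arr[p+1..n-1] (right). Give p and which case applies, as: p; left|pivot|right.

3; pivot

pivot=9, i=-1
j=0: 5≤9, i=0, swap(0,0) ⇒ [5,19,10,4,17,18,8,12,11,9]
j=1: 19>9, skip
j=2: 10>9, skip
j=3: 4≤9, i=1, swap(1,3) ⇒ [5,4,10,19,17,18,8,12,11,9]
j=4: 17>9, skip
j=5: 18>9, skip
j=6: 8≤9, i=2, swap(2,6) ⇒ [5,4,8,19,17,18,10,12,11,9]
j=7: 12>9, skip
j=8: 11>9, skip
swap(3,9) ⇒ [5,4,8,9,17,18,10,12,11,19]; return 3
p = 3; k-1 = 3 == 3 ⇒ pivot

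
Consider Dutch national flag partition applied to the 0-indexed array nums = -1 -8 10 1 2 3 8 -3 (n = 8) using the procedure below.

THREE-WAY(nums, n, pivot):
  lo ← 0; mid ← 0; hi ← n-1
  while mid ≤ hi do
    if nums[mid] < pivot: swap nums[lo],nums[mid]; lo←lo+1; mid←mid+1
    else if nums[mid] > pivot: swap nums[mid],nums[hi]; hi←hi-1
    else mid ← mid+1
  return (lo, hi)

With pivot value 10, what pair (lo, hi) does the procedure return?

(7, 7)

lo=0 mid=0 hi=7
-1<10: swap(0,0), lo=1 mid=1 ⇒ -1 -8 10 1 2 3 8 -3
-8<10: swap(1,1), lo=2 mid=2 ⇒ -1 -8 10 1 2 3 8 -3
10=10: mid=3
1<10: swap(2,3), lo=3 mid=4 ⇒ -1 -8 1 10 2 3 8 -3
2<10: swap(3,4), lo=4 mid=5 ⇒ -1 -8 1 2 10 3 8 -3
3<10: swap(4,5), lo=5 mid=6 ⇒ -1 -8 1 2 3 10 8 -3
8<10: swap(5,6), lo=6 mid=7 ⇒ -1 -8 1 2 3 8 10 -3
-3<10: swap(6,7), lo=7 mid=8 ⇒ -1 -8 1 2 3 8 -3 10
done. lo=7 hi=7; nums=-1 -8 1 2 3 8 -3 10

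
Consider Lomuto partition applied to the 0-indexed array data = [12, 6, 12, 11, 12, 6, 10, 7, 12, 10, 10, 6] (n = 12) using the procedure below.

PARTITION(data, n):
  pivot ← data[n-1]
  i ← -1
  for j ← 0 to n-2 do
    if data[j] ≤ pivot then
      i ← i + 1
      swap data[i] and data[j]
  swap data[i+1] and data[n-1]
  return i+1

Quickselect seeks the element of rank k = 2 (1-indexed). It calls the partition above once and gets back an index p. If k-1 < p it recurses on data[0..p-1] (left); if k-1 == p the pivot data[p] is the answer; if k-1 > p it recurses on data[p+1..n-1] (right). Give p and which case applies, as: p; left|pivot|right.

2; left

pivot = data[11] = 6; i = -1
j=0: data[0]=12 > 6 → no swap
j=1: data[1]=6 ≤ 6 → i=0, swap data[0],data[1] → [6, 12, 12, 11, 12, 6, 10, 7, 12, 10, 10, 6]
j=2: data[2]=12 > 6 → no swap
j=3: data[3]=11 > 6 → no swap
j=4: data[4]=12 > 6 → no swap
j=5: data[5]=6 ≤ 6 → i=1, swap data[1],data[5] → [6, 6, 12, 11, 12, 12, 10, 7, 12, 10, 10, 6]
j=6: data[6]=10 > 6 → no swap
j=7: data[7]=7 > 6 → no swap
j=8: data[8]=12 > 6 → no swap
j=9: data[9]=10 > 6 → no swap
j=10: data[10]=10 > 6 → no swap
final swap data[2],data[11] → [6, 6, 6, 11, 12, 12, 10, 7, 12, 10, 10, 12]; return 2
p = 2; k-1 = 1 < 2 ⇒ left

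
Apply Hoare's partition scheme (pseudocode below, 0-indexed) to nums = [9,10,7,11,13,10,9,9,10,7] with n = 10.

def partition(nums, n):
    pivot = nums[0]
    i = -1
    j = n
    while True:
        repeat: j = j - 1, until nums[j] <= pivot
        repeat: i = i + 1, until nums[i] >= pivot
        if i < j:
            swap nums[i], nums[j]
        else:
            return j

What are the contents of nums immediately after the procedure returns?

pivot=9
j stops at 9 (7), i stops at 0 (9); swap ⇒ [7,10,7,11,13,10,9,9,10,9]
j stops at 7 (9), i stops at 1 (10); swap ⇒ [7,9,7,11,13,10,9,10,10,9]
j stops at 6 (9), i stops at 3 (11); swap ⇒ [7,9,7,9,13,10,11,10,10,9]
j stops at 3, i stops at 4; i≥j ⇒ return 3. nums=[7,9,7,9,13,10,11,10,10,9]

[7,9,7,9,13,10,11,10,10,9]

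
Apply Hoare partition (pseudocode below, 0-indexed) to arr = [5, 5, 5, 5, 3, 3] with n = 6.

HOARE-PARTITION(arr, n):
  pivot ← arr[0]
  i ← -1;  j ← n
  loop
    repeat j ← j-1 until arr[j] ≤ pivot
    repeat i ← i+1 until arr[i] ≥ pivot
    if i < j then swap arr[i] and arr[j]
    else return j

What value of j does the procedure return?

pivot=5
j stops at 5 (3), i stops at 0 (5); swap ⇒ [3, 5, 5, 5, 3, 5]
j stops at 4 (3), i stops at 1 (5); swap ⇒ [3, 3, 5, 5, 5, 5]
j stops at 3 (5), i stops at 2 (5); swap ⇒ [3, 3, 5, 5, 5, 5]
j stops at 2, i stops at 3; i≥j ⇒ return 2. arr=[3, 3, 5, 5, 5, 5]

2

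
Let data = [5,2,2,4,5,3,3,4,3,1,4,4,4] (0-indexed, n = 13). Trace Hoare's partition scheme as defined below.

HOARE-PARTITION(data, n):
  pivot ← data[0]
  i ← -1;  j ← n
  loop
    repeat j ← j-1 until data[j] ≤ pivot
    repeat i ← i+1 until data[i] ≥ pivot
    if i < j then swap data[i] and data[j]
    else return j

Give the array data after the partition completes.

pivot = data[0] = 5; i = -1, j = 13
j→12 (data[12]=4≤5), i→0 (data[0]=5≥5); i<j, swap → [4,2,2,4,5,3,3,4,3,1,4,4,5]
j→11 (data[11]=4≤5), i→4 (data[4]=5≥5); i<j, swap → [4,2,2,4,4,3,3,4,3,1,4,5,5]
j→10, i→11; i≥j, return j=10. data = [4,2,2,4,4,3,3,4,3,1,4,5,5]

[4,2,2,4,4,3,3,4,3,1,4,5,5]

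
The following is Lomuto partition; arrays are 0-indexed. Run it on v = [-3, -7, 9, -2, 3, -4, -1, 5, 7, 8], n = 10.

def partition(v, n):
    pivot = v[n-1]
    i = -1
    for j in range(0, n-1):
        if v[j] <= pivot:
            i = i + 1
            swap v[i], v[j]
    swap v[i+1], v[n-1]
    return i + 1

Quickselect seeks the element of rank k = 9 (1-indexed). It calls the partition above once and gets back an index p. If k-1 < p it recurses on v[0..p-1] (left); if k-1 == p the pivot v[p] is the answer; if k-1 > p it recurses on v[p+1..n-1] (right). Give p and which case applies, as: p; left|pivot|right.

8; pivot

pivot=8, i=-1
j=0: -3≤8, i=0, swap(0,0) ⇒ [-3, -7, 9, -2, 3, -4, -1, 5, 7, 8]
j=1: -7≤8, i=1, swap(1,1) ⇒ [-3, -7, 9, -2, 3, -4, -1, 5, 7, 8]
j=2: 9>8, skip
j=3: -2≤8, i=2, swap(2,3) ⇒ [-3, -7, -2, 9, 3, -4, -1, 5, 7, 8]
j=4: 3≤8, i=3, swap(3,4) ⇒ [-3, -7, -2, 3, 9, -4, -1, 5, 7, 8]
j=5: -4≤8, i=4, swap(4,5) ⇒ [-3, -7, -2, 3, -4, 9, -1, 5, 7, 8]
j=6: -1≤8, i=5, swap(5,6) ⇒ [-3, -7, -2, 3, -4, -1, 9, 5, 7, 8]
j=7: 5≤8, i=6, swap(6,7) ⇒ [-3, -7, -2, 3, -4, -1, 5, 9, 7, 8]
j=8: 7≤8, i=7, swap(7,8) ⇒ [-3, -7, -2, 3, -4, -1, 5, 7, 9, 8]
swap(8,9) ⇒ [-3, -7, -2, 3, -4, -1, 5, 7, 8, 9]; return 8
p = 8; k-1 = 8 == 8 ⇒ pivot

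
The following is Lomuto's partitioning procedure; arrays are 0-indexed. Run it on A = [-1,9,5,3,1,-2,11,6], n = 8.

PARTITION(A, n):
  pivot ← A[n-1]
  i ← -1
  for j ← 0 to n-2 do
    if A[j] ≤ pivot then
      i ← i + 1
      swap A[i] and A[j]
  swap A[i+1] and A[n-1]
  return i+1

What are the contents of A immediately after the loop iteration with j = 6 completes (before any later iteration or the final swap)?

pivot = A[7] = 6; i = -1
j=0: A[0]=-1 ≤ 6 → i=0, swap A[0],A[0] (no change) → [-1,9,5,3,1,-2,11,6]
j=1: A[1]=9 > 6 → no swap
j=2: A[2]=5 ≤ 6 → i=1, swap A[1],A[2] → [-1,5,9,3,1,-2,11,6]
j=3: A[3]=3 ≤ 6 → i=2, swap A[2],A[3] → [-1,5,3,9,1,-2,11,6]
j=4: A[4]=1 ≤ 6 → i=3, swap A[3],A[4] → [-1,5,3,1,9,-2,11,6]
j=5: A[5]=-2 ≤ 6 → i=4, swap A[4],A[5] → [-1,5,3,1,-2,9,11,6]
j=6: A[6]=11 > 6 → no swap
(after j=6) A = [-1,5,3,1,-2,9,11,6]

[-1,5,3,1,-2,9,11,6]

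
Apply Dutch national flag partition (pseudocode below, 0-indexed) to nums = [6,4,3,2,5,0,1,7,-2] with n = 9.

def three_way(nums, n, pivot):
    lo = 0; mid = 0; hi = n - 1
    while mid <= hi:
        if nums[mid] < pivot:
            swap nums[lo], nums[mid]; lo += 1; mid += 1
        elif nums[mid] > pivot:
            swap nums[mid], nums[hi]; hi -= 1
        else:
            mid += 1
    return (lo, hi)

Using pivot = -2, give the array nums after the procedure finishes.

[-2,3,2,5,0,1,7,4,6]

pivot = -2; lo=0, mid=0, hi=8
nums[mid]=6>-2: swap nums[0],nums[8]; hi=7 → [-2,4,3,2,5,0,1,7,6]
nums[mid]=-2=-2: mid=1
nums[mid]=4>-2: swap nums[1],nums[7]; hi=6 → [-2,7,3,2,5,0,1,4,6]
nums[mid]=7>-2: swap nums[1],nums[6]; hi=5 → [-2,1,3,2,5,0,7,4,6]
nums[mid]=1>-2: swap nums[1],nums[5]; hi=4 → [-2,0,3,2,5,1,7,4,6]
nums[mid]=0>-2: swap nums[1],nums[4]; hi=3 → [-2,5,3,2,0,1,7,4,6]
nums[mid]=5>-2: swap nums[1],nums[3]; hi=2 → [-2,2,3,5,0,1,7,4,6]
nums[mid]=2>-2: swap nums[1],nums[2]; hi=1 → [-2,3,2,5,0,1,7,4,6]
nums[mid]=3>-2: swap nums[1],nums[1]; hi=0 → [-2,3,2,5,0,1,7,4,6]
end: lo=0, hi=0; nums = [-2,3,2,5,0,1,7,4,6]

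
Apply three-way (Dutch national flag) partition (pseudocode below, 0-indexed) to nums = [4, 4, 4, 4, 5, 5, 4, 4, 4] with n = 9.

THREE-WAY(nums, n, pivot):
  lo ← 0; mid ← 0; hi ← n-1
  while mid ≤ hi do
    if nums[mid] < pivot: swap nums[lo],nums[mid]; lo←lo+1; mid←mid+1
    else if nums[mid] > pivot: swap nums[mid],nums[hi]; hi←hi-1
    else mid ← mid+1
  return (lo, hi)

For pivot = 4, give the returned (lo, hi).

(0, 6)

lo=0 mid=0 hi=8
4=4: mid=1
4=4: mid=2
4=4: mid=3
4=4: mid=4
5>4: swap(4,8), hi=7 ⇒ [4, 4, 4, 4, 4, 5, 4, 4, 5]
4=4: mid=5
5>4: swap(5,7), hi=6 ⇒ [4, 4, 4, 4, 4, 4, 4, 5, 5]
4=4: mid=6
4=4: mid=7
done. lo=0 hi=6; nums=[4, 4, 4, 4, 4, 4, 4, 5, 5]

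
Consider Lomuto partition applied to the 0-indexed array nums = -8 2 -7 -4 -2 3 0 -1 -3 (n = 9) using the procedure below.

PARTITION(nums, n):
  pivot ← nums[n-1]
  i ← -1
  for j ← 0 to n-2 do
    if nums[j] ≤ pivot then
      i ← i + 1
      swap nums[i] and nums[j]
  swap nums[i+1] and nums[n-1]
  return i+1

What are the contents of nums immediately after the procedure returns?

pivot = nums[8] = -3; i = -1
j=0: nums[0]=-8 ≤ -3 → i=0, swap nums[0],nums[0] (no change) → -8 2 -7 -4 -2 3 0 -1 -3
j=1: nums[1]=2 > -3 → no swap
j=2: nums[2]=-7 ≤ -3 → i=1, swap nums[1],nums[2] → -8 -7 2 -4 -2 3 0 -1 -3
j=3: nums[3]=-4 ≤ -3 → i=2, swap nums[2],nums[3] → -8 -7 -4 2 -2 3 0 -1 -3
j=4: nums[4]=-2 > -3 → no swap
j=5: nums[5]=3 > -3 → no swap
j=6: nums[6]=0 > -3 → no swap
j=7: nums[7]=-1 > -3 → no swap
final swap nums[3],nums[8] → -8 -7 -4 -3 -2 3 0 -1 2; return 3

-8 -7 -4 -3 -2 3 0 -1 2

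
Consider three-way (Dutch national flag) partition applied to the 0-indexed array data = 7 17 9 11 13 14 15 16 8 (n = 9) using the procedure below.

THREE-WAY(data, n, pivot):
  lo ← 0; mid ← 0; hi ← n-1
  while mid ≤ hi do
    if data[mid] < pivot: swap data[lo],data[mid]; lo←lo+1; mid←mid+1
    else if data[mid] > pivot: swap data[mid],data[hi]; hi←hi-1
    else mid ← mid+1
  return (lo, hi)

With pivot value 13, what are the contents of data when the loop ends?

pivot = 13; lo=0, mid=0, hi=8
data[mid]=7<13: swap data[0],data[0]; lo=1,mid=1 → 7 17 9 11 13 14 15 16 8
data[mid]=17>13: swap data[1],data[8]; hi=7 → 7 8 9 11 13 14 15 16 17
data[mid]=8<13: swap data[1],data[1]; lo=2,mid=2 → 7 8 9 11 13 14 15 16 17
data[mid]=9<13: swap data[2],data[2]; lo=3,mid=3 → 7 8 9 11 13 14 15 16 17
data[mid]=11<13: swap data[3],data[3]; lo=4,mid=4 → 7 8 9 11 13 14 15 16 17
data[mid]=13=13: mid=5
data[mid]=14>13: swap data[5],data[7]; hi=6 → 7 8 9 11 13 16 15 14 17
data[mid]=16>13: swap data[5],data[6]; hi=5 → 7 8 9 11 13 15 16 14 17
data[mid]=15>13: swap data[5],data[5]; hi=4 → 7 8 9 11 13 15 16 14 17
end: lo=4, hi=4; data = 7 8 9 11 13 15 16 14 17

7 8 9 11 13 15 16 14 17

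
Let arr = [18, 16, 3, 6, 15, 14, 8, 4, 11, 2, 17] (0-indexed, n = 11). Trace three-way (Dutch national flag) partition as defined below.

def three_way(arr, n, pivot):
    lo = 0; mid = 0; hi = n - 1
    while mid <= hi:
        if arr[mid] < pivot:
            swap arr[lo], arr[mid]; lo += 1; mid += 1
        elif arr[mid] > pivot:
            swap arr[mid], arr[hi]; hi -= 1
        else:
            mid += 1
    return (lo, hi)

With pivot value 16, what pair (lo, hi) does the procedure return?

pivot = 16; lo=0, mid=0, hi=10
arr[mid]=18>16: swap arr[0],arr[10]; hi=9 → [17, 16, 3, 6, 15, 14, 8, 4, 11, 2, 18]
arr[mid]=17>16: swap arr[0],arr[9]; hi=8 → [2, 16, 3, 6, 15, 14, 8, 4, 11, 17, 18]
arr[mid]=2<16: swap arr[0],arr[0]; lo=1,mid=1 → [2, 16, 3, 6, 15, 14, 8, 4, 11, 17, 18]
arr[mid]=16=16: mid=2
arr[mid]=3<16: swap arr[1],arr[2]; lo=2,mid=3 → [2, 3, 16, 6, 15, 14, 8, 4, 11, 17, 18]
arr[mid]=6<16: swap arr[2],arr[3]; lo=3,mid=4 → [2, 3, 6, 16, 15, 14, 8, 4, 11, 17, 18]
arr[mid]=15<16: swap arr[3],arr[4]; lo=4,mid=5 → [2, 3, 6, 15, 16, 14, 8, 4, 11, 17, 18]
arr[mid]=14<16: swap arr[4],arr[5]; lo=5,mid=6 → [2, 3, 6, 15, 14, 16, 8, 4, 11, 17, 18]
arr[mid]=8<16: swap arr[5],arr[6]; lo=6,mid=7 → [2, 3, 6, 15, 14, 8, 16, 4, 11, 17, 18]
arr[mid]=4<16: swap arr[6],arr[7]; lo=7,mid=8 → [2, 3, 6, 15, 14, 8, 4, 16, 11, 17, 18]
arr[mid]=11<16: swap arr[7],arr[8]; lo=8,mid=9 → [2, 3, 6, 15, 14, 8, 4, 11, 16, 17, 18]
end: lo=8, hi=8; arr = [2, 3, 6, 15, 14, 8, 4, 11, 16, 17, 18]

(8, 8)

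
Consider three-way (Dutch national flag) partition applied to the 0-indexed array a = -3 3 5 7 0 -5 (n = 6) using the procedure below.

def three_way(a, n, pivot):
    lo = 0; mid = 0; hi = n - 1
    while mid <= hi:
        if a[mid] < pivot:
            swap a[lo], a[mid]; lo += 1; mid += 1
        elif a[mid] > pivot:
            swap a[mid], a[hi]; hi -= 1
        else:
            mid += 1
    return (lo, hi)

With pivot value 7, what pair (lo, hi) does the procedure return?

(5, 5)

pivot = 7; lo=0, mid=0, hi=5
a[mid]=-3<7: swap a[0],a[0]; lo=1,mid=1 → -3 3 5 7 0 -5
a[mid]=3<7: swap a[1],a[1]; lo=2,mid=2 → -3 3 5 7 0 -5
a[mid]=5<7: swap a[2],a[2]; lo=3,mid=3 → -3 3 5 7 0 -5
a[mid]=7=7: mid=4
a[mid]=0<7: swap a[3],a[4]; lo=4,mid=5 → -3 3 5 0 7 -5
a[mid]=-5<7: swap a[4],a[5]; lo=5,mid=6 → -3 3 5 0 -5 7
end: lo=5, hi=5; a = -3 3 5 0 -5 7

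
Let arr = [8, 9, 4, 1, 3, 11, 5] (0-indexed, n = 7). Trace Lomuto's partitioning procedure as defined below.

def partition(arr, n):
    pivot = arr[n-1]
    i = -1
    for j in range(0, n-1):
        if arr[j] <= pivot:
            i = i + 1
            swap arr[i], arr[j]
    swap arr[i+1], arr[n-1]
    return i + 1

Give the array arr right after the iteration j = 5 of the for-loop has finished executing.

[4, 1, 3, 9, 8, 11, 5]

pivot = arr[6] = 5; i = -1
j=0: arr[0]=8 > 5 → no swap
j=1: arr[1]=9 > 5 → no swap
j=2: arr[2]=4 ≤ 5 → i=0, swap arr[0],arr[2] → [4, 9, 8, 1, 3, 11, 5]
j=3: arr[3]=1 ≤ 5 → i=1, swap arr[1],arr[3] → [4, 1, 8, 9, 3, 11, 5]
j=4: arr[4]=3 ≤ 5 → i=2, swap arr[2],arr[4] → [4, 1, 3, 9, 8, 11, 5]
j=5: arr[5]=11 > 5 → no swap
(after j=5) arr = [4, 1, 3, 9, 8, 11, 5]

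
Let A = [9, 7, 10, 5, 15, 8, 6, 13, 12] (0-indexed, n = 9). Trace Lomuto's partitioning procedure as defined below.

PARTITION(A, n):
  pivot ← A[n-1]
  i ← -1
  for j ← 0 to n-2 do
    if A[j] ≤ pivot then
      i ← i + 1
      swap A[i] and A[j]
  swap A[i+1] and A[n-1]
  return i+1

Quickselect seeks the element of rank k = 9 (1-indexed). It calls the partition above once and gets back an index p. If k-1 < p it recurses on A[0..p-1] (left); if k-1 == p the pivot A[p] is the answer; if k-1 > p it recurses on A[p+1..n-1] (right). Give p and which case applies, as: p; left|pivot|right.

pivot = A[8] = 12; i = -1
j=0: A[0]=9 ≤ 12 → i=0, swap A[0],A[0] (no change) → [9, 7, 10, 5, 15, 8, 6, 13, 12]
j=1: A[1]=7 ≤ 12 → i=1, swap A[1],A[1] (no change) → [9, 7, 10, 5, 15, 8, 6, 13, 12]
j=2: A[2]=10 ≤ 12 → i=2, swap A[2],A[2] (no change) → [9, 7, 10, 5, 15, 8, 6, 13, 12]
j=3: A[3]=5 ≤ 12 → i=3, swap A[3],A[3] (no change) → [9, 7, 10, 5, 15, 8, 6, 13, 12]
j=4: A[4]=15 > 12 → no swap
j=5: A[5]=8 ≤ 12 → i=4, swap A[4],A[5] → [9, 7, 10, 5, 8, 15, 6, 13, 12]
j=6: A[6]=6 ≤ 12 → i=5, swap A[5],A[6] → [9, 7, 10, 5, 8, 6, 15, 13, 12]
j=7: A[7]=13 > 12 → no swap
final swap A[6],A[8] → [9, 7, 10, 5, 8, 6, 12, 13, 15]; return 6
p = 6; k-1 = 8 > 6 ⇒ right

6; right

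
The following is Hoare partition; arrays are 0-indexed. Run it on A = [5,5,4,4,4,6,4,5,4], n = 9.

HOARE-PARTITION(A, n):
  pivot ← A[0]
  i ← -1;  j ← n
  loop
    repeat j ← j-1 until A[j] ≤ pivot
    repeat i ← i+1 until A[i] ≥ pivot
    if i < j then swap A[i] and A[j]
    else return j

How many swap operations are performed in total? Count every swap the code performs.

3

pivot=5
j stops at 8 (4), i stops at 0 (5); swap ⇒ [4,5,4,4,4,6,4,5,5]
j stops at 7 (5), i stops at 1 (5); swap ⇒ [4,5,4,4,4,6,4,5,5]
j stops at 6 (4), i stops at 5 (6); swap ⇒ [4,5,4,4,4,4,6,5,5]
j stops at 5, i stops at 6; i≥j ⇒ return 5. A=[4,5,4,4,4,4,6,5,5]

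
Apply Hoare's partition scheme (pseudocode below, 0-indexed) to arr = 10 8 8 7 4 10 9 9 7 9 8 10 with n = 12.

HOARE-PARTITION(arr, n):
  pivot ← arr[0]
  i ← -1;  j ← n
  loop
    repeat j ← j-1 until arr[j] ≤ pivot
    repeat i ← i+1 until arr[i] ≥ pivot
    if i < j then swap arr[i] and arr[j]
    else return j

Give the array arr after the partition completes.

10 8 8 7 4 8 9 9 7 9 10 10

pivot=10
j stops at 11 (10), i stops at 0 (10); swap ⇒ 10 8 8 7 4 10 9 9 7 9 8 10
j stops at 10 (8), i stops at 5 (10); swap ⇒ 10 8 8 7 4 8 9 9 7 9 10 10
j stops at 9, i stops at 10; i≥j ⇒ return 9. arr=10 8 8 7 4 8 9 9 7 9 10 10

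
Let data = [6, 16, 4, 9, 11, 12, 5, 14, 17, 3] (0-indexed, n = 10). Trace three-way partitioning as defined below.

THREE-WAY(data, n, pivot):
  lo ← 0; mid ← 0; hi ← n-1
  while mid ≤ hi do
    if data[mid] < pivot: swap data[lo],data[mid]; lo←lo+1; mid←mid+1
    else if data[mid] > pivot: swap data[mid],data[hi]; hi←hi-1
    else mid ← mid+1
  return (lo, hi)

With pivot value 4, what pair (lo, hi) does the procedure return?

(1, 1)

lo=0 mid=0 hi=9
6>4: swap(0,9), hi=8 ⇒ [3, 16, 4, 9, 11, 12, 5, 14, 17, 6]
3<4: swap(0,0), lo=1 mid=1 ⇒ [3, 16, 4, 9, 11, 12, 5, 14, 17, 6]
16>4: swap(1,8), hi=7 ⇒ [3, 17, 4, 9, 11, 12, 5, 14, 16, 6]
17>4: swap(1,7), hi=6 ⇒ [3, 14, 4, 9, 11, 12, 5, 17, 16, 6]
14>4: swap(1,6), hi=5 ⇒ [3, 5, 4, 9, 11, 12, 14, 17, 16, 6]
5>4: swap(1,5), hi=4 ⇒ [3, 12, 4, 9, 11, 5, 14, 17, 16, 6]
12>4: swap(1,4), hi=3 ⇒ [3, 11, 4, 9, 12, 5, 14, 17, 16, 6]
11>4: swap(1,3), hi=2 ⇒ [3, 9, 4, 11, 12, 5, 14, 17, 16, 6]
9>4: swap(1,2), hi=1 ⇒ [3, 4, 9, 11, 12, 5, 14, 17, 16, 6]
4=4: mid=2
done. lo=1 hi=1; data=[3, 4, 9, 11, 12, 5, 14, 17, 16, 6]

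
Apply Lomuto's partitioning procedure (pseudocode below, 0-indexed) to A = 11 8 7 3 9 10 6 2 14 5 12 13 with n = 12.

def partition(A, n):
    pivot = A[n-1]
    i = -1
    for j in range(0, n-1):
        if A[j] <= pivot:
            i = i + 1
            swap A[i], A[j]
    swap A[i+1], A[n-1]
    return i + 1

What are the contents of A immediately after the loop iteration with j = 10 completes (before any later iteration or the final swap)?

pivot=13, i=-1
j=0: 11≤13, i=0, swap(0,0) ⇒ 11 8 7 3 9 10 6 2 14 5 12 13
j=1: 8≤13, i=1, swap(1,1) ⇒ 11 8 7 3 9 10 6 2 14 5 12 13
j=2: 7≤13, i=2, swap(2,2) ⇒ 11 8 7 3 9 10 6 2 14 5 12 13
j=3: 3≤13, i=3, swap(3,3) ⇒ 11 8 7 3 9 10 6 2 14 5 12 13
j=4: 9≤13, i=4, swap(4,4) ⇒ 11 8 7 3 9 10 6 2 14 5 12 13
j=5: 10≤13, i=5, swap(5,5) ⇒ 11 8 7 3 9 10 6 2 14 5 12 13
j=6: 6≤13, i=6, swap(6,6) ⇒ 11 8 7 3 9 10 6 2 14 5 12 13
j=7: 2≤13, i=7, swap(7,7) ⇒ 11 8 7 3 9 10 6 2 14 5 12 13
j=8: 14>13, skip
j=9: 5≤13, i=8, swap(8,9) ⇒ 11 8 7 3 9 10 6 2 5 14 12 13
j=10: 12≤13, i=9, swap(9,10) ⇒ 11 8 7 3 9 10 6 2 5 12 14 13
(after j=10) A = 11 8 7 3 9 10 6 2 5 12 14 13

11 8 7 3 9 10 6 2 5 12 14 13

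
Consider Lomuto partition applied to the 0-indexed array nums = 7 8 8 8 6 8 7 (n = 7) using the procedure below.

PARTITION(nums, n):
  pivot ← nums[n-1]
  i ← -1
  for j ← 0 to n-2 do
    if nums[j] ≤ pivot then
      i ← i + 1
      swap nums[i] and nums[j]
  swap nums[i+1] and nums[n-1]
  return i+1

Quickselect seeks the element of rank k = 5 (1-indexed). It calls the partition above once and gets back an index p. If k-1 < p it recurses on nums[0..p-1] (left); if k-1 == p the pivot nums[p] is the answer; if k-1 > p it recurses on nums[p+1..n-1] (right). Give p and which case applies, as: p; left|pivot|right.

pivot = nums[6] = 7; i = -1
j=0: nums[0]=7 ≤ 7 → i=0, swap nums[0],nums[0] (no change) → 7 8 8 8 6 8 7
j=1: nums[1]=8 > 7 → no swap
j=2: nums[2]=8 > 7 → no swap
j=3: nums[3]=8 > 7 → no swap
j=4: nums[4]=6 ≤ 7 → i=1, swap nums[1],nums[4] → 7 6 8 8 8 8 7
j=5: nums[5]=8 > 7 → no swap
final swap nums[2],nums[6] → 7 6 7 8 8 8 8; return 2
p = 2; k-1 = 4 > 2 ⇒ right

2; right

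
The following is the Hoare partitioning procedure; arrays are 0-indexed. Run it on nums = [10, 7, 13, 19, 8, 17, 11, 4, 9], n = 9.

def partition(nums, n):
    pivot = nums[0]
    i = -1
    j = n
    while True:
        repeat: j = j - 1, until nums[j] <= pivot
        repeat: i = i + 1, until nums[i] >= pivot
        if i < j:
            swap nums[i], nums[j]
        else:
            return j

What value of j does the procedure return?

3

pivot = nums[0] = 10; i = -1, j = 9
j→8 (nums[8]=9≤10), i→0 (nums[0]=10≥10); i<j, swap → [9, 7, 13, 19, 8, 17, 11, 4, 10]
j→7 (nums[7]=4≤10), i→2 (nums[2]=13≥10); i<j, swap → [9, 7, 4, 19, 8, 17, 11, 13, 10]
j→4 (nums[4]=8≤10), i→3 (nums[3]=19≥10); i<j, swap → [9, 7, 4, 8, 19, 17, 11, 13, 10]
j→3, i→4; i≥j, return j=3. nums = [9, 7, 4, 8, 19, 17, 11, 13, 10]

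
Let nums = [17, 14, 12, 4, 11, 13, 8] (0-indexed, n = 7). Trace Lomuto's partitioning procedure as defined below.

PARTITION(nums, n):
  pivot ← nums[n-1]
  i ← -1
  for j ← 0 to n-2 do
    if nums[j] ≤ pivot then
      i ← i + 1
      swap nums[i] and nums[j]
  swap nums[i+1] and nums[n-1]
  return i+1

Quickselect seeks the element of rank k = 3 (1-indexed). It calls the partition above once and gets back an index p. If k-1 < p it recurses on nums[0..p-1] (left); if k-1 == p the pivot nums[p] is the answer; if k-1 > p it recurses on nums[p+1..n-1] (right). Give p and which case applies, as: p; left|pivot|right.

pivot = nums[6] = 8; i = -1
j=0: nums[0]=17 > 8 → no swap
j=1: nums[1]=14 > 8 → no swap
j=2: nums[2]=12 > 8 → no swap
j=3: nums[3]=4 ≤ 8 → i=0, swap nums[0],nums[3] → [4, 14, 12, 17, 11, 13, 8]
j=4: nums[4]=11 > 8 → no swap
j=5: nums[5]=13 > 8 → no swap
final swap nums[1],nums[6] → [4, 8, 12, 17, 11, 13, 14]; return 1
p = 1; k-1 = 2 > 1 ⇒ right

1; right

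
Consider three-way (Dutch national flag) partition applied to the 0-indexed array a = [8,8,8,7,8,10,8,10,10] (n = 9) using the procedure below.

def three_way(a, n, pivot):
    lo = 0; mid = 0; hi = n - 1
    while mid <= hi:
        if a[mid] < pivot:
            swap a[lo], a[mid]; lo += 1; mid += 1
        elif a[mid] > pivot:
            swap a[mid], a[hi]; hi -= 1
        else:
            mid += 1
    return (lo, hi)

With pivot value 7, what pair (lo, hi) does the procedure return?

(0, 0)

lo=0 mid=0 hi=8
8>7: swap(0,8), hi=7 ⇒ [10,8,8,7,8,10,8,10,8]
10>7: swap(0,7), hi=6 ⇒ [10,8,8,7,8,10,8,10,8]
10>7: swap(0,6), hi=5 ⇒ [8,8,8,7,8,10,10,10,8]
8>7: swap(0,5), hi=4 ⇒ [10,8,8,7,8,8,10,10,8]
10>7: swap(0,4), hi=3 ⇒ [8,8,8,7,10,8,10,10,8]
8>7: swap(0,3), hi=2 ⇒ [7,8,8,8,10,8,10,10,8]
7=7: mid=1
8>7: swap(1,2), hi=1 ⇒ [7,8,8,8,10,8,10,10,8]
8>7: swap(1,1), hi=0 ⇒ [7,8,8,8,10,8,10,10,8]
done. lo=0 hi=0; a=[7,8,8,8,10,8,10,10,8]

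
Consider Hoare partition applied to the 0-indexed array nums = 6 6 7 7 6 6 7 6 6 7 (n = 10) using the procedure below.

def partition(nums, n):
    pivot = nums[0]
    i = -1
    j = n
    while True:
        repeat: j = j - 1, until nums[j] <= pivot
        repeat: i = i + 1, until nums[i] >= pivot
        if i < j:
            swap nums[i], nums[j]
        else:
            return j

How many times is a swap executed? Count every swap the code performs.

pivot=6
j stops at 8 (6), i stops at 0 (6); swap ⇒ 6 6 7 7 6 6 7 6 6 7
j stops at 7 (6), i stops at 1 (6); swap ⇒ 6 6 7 7 6 6 7 6 6 7
j stops at 5 (6), i stops at 2 (7); swap ⇒ 6 6 6 7 6 7 7 6 6 7
j stops at 4 (6), i stops at 3 (7); swap ⇒ 6 6 6 6 7 7 7 6 6 7
j stops at 3, i stops at 4; i≥j ⇒ return 3. nums=6 6 6 6 7 7 7 6 6 7

4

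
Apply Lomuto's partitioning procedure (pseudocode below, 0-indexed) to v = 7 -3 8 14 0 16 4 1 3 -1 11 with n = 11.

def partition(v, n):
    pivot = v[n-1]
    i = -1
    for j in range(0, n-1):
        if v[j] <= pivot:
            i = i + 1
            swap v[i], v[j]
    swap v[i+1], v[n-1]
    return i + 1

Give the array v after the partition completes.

7 -3 8 0 4 1 3 -1 11 16 14

pivot = v[10] = 11; i = -1
j=0: v[0]=7 ≤ 11 → i=0, swap v[0],v[0] (no change) → 7 -3 8 14 0 16 4 1 3 -1 11
j=1: v[1]=-3 ≤ 11 → i=1, swap v[1],v[1] (no change) → 7 -3 8 14 0 16 4 1 3 -1 11
j=2: v[2]=8 ≤ 11 → i=2, swap v[2],v[2] (no change) → 7 -3 8 14 0 16 4 1 3 -1 11
j=3: v[3]=14 > 11 → no swap
j=4: v[4]=0 ≤ 11 → i=3, swap v[3],v[4] → 7 -3 8 0 14 16 4 1 3 -1 11
j=5: v[5]=16 > 11 → no swap
j=6: v[6]=4 ≤ 11 → i=4, swap v[4],v[6] → 7 -3 8 0 4 16 14 1 3 -1 11
j=7: v[7]=1 ≤ 11 → i=5, swap v[5],v[7] → 7 -3 8 0 4 1 14 16 3 -1 11
j=8: v[8]=3 ≤ 11 → i=6, swap v[6],v[8] → 7 -3 8 0 4 1 3 16 14 -1 11
j=9: v[9]=-1 ≤ 11 → i=7, swap v[7],v[9] → 7 -3 8 0 4 1 3 -1 14 16 11
final swap v[8],v[10] → 7 -3 8 0 4 1 3 -1 11 16 14; return 8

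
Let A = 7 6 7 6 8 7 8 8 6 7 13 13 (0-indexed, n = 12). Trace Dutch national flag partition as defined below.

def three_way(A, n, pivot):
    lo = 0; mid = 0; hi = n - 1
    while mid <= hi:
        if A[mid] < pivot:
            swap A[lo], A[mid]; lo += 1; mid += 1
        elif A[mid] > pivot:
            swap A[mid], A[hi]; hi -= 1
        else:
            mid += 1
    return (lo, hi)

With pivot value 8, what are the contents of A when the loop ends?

pivot = 8; lo=0, mid=0, hi=11
A[mid]=7<8: swap A[0],A[0]; lo=1,mid=1 → 7 6 7 6 8 7 8 8 6 7 13 13
A[mid]=6<8: swap A[1],A[1]; lo=2,mid=2 → 7 6 7 6 8 7 8 8 6 7 13 13
A[mid]=7<8: swap A[2],A[2]; lo=3,mid=3 → 7 6 7 6 8 7 8 8 6 7 13 13
A[mid]=6<8: swap A[3],A[3]; lo=4,mid=4 → 7 6 7 6 8 7 8 8 6 7 13 13
A[mid]=8=8: mid=5
A[mid]=7<8: swap A[4],A[5]; lo=5,mid=6 → 7 6 7 6 7 8 8 8 6 7 13 13
A[mid]=8=8: mid=7
A[mid]=8=8: mid=8
A[mid]=6<8: swap A[5],A[8]; lo=6,mid=9 → 7 6 7 6 7 6 8 8 8 7 13 13
A[mid]=7<8: swap A[6],A[9]; lo=7,mid=10 → 7 6 7 6 7 6 7 8 8 8 13 13
A[mid]=13>8: swap A[10],A[11]; hi=10 → 7 6 7 6 7 6 7 8 8 8 13 13
A[mid]=13>8: swap A[10],A[10]; hi=9 → 7 6 7 6 7 6 7 8 8 8 13 13
end: lo=7, hi=9; A = 7 6 7 6 7 6 7 8 8 8 13 13

7 6 7 6 7 6 7 8 8 8 13 13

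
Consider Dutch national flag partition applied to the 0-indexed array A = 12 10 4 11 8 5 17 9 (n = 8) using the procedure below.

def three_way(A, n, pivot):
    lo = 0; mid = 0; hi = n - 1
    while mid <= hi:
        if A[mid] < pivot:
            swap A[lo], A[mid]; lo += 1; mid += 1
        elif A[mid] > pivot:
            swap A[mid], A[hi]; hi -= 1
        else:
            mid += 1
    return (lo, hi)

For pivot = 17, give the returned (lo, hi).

(7, 7)

lo=0 mid=0 hi=7
12<17: swap(0,0), lo=1 mid=1 ⇒ 12 10 4 11 8 5 17 9
10<17: swap(1,1), lo=2 mid=2 ⇒ 12 10 4 11 8 5 17 9
4<17: swap(2,2), lo=3 mid=3 ⇒ 12 10 4 11 8 5 17 9
11<17: swap(3,3), lo=4 mid=4 ⇒ 12 10 4 11 8 5 17 9
8<17: swap(4,4), lo=5 mid=5 ⇒ 12 10 4 11 8 5 17 9
5<17: swap(5,5), lo=6 mid=6 ⇒ 12 10 4 11 8 5 17 9
17=17: mid=7
9<17: swap(6,7), lo=7 mid=8 ⇒ 12 10 4 11 8 5 9 17
done. lo=7 hi=7; A=12 10 4 11 8 5 9 17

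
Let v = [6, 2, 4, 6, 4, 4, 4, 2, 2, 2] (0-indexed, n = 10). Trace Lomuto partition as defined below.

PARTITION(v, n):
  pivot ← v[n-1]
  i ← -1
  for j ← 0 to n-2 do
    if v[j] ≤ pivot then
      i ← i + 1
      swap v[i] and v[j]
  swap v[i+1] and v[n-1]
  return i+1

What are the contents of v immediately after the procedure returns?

pivot = v[9] = 2; i = -1
j=0: v[0]=6 > 2 → no swap
j=1: v[1]=2 ≤ 2 → i=0, swap v[0],v[1] → [2, 6, 4, 6, 4, 4, 4, 2, 2, 2]
j=2: v[2]=4 > 2 → no swap
j=3: v[3]=6 > 2 → no swap
j=4: v[4]=4 > 2 → no swap
j=5: v[5]=4 > 2 → no swap
j=6: v[6]=4 > 2 → no swap
j=7: v[7]=2 ≤ 2 → i=1, swap v[1],v[7] → [2, 2, 4, 6, 4, 4, 4, 6, 2, 2]
j=8: v[8]=2 ≤ 2 → i=2, swap v[2],v[8] → [2, 2, 2, 6, 4, 4, 4, 6, 4, 2]
final swap v[3],v[9] → [2, 2, 2, 2, 4, 4, 4, 6, 4, 6]; return 3

[2, 2, 2, 2, 4, 4, 4, 6, 4, 6]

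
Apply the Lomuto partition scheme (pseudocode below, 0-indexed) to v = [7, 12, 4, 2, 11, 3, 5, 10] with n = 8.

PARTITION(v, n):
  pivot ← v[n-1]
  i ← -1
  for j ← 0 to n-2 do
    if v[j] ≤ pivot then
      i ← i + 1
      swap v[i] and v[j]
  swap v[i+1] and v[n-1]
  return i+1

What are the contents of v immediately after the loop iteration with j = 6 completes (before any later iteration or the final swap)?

[7, 4, 2, 3, 5, 12, 11, 10]

pivot=10, i=-1
j=0: 7≤10, i=0, swap(0,0) ⇒ [7, 12, 4, 2, 11, 3, 5, 10]
j=1: 12>10, skip
j=2: 4≤10, i=1, swap(1,2) ⇒ [7, 4, 12, 2, 11, 3, 5, 10]
j=3: 2≤10, i=2, swap(2,3) ⇒ [7, 4, 2, 12, 11, 3, 5, 10]
j=4: 11>10, skip
j=5: 3≤10, i=3, swap(3,5) ⇒ [7, 4, 2, 3, 11, 12, 5, 10]
j=6: 5≤10, i=4, swap(4,6) ⇒ [7, 4, 2, 3, 5, 12, 11, 10]
(after j=6) v = [7, 4, 2, 3, 5, 12, 11, 10]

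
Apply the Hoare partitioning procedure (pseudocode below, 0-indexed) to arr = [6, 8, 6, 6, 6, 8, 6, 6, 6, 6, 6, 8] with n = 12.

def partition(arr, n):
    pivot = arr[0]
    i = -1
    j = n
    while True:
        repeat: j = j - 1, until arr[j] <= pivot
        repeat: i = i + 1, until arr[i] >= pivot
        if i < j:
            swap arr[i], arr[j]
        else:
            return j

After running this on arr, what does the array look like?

pivot = arr[0] = 6; i = -1, j = 12
j→10 (arr[10]=6≤6), i→0 (arr[0]=6≥6); i<j, swap → [6, 8, 6, 6, 6, 8, 6, 6, 6, 6, 6, 8]
j→9 (arr[9]=6≤6), i→1 (arr[1]=8≥6); i<j, swap → [6, 6, 6, 6, 6, 8, 6, 6, 6, 8, 6, 8]
j→8 (arr[8]=6≤6), i→2 (arr[2]=6≥6); i<j, swap → [6, 6, 6, 6, 6, 8, 6, 6, 6, 8, 6, 8]
j→7 (arr[7]=6≤6), i→3 (arr[3]=6≥6); i<j, swap → [6, 6, 6, 6, 6, 8, 6, 6, 6, 8, 6, 8]
j→6 (arr[6]=6≤6), i→4 (arr[4]=6≥6); i<j, swap → [6, 6, 6, 6, 6, 8, 6, 6, 6, 8, 6, 8]
j→4, i→5; i≥j, return j=4. arr = [6, 6, 6, 6, 6, 8, 6, 6, 6, 8, 6, 8]

[6, 6, 6, 6, 6, 8, 6, 6, 6, 8, 6, 8]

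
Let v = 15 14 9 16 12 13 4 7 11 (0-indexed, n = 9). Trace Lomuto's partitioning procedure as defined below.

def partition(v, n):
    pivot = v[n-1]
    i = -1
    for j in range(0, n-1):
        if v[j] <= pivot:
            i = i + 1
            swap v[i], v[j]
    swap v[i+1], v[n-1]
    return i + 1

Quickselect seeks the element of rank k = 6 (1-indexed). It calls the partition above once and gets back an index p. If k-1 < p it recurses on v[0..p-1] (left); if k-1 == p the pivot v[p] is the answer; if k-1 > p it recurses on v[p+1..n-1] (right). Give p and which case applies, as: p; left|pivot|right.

3; right

pivot = v[8] = 11; i = -1
j=0: v[0]=15 > 11 → no swap
j=1: v[1]=14 > 11 → no swap
j=2: v[2]=9 ≤ 11 → i=0, swap v[0],v[2] → 9 14 15 16 12 13 4 7 11
j=3: v[3]=16 > 11 → no swap
j=4: v[4]=12 > 11 → no swap
j=5: v[5]=13 > 11 → no swap
j=6: v[6]=4 ≤ 11 → i=1, swap v[1],v[6] → 9 4 15 16 12 13 14 7 11
j=7: v[7]=7 ≤ 11 → i=2, swap v[2],v[7] → 9 4 7 16 12 13 14 15 11
final swap v[3],v[8] → 9 4 7 11 12 13 14 15 16; return 3
p = 3; k-1 = 5 > 3 ⇒ right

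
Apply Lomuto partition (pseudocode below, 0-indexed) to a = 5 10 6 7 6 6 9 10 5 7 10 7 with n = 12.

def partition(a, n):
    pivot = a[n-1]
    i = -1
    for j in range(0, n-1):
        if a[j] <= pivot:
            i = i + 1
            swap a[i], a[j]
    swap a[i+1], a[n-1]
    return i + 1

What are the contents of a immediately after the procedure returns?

pivot=7, i=-1
j=0: 5≤7, i=0, swap(0,0) ⇒ 5 10 6 7 6 6 9 10 5 7 10 7
j=1: 10>7, skip
j=2: 6≤7, i=1, swap(1,2) ⇒ 5 6 10 7 6 6 9 10 5 7 10 7
j=3: 7≤7, i=2, swap(2,3) ⇒ 5 6 7 10 6 6 9 10 5 7 10 7
j=4: 6≤7, i=3, swap(3,4) ⇒ 5 6 7 6 10 6 9 10 5 7 10 7
j=5: 6≤7, i=4, swap(4,5) ⇒ 5 6 7 6 6 10 9 10 5 7 10 7
j=6: 9>7, skip
j=7: 10>7, skip
j=8: 5≤7, i=5, swap(5,8) ⇒ 5 6 7 6 6 5 9 10 10 7 10 7
j=9: 7≤7, i=6, swap(6,9) ⇒ 5 6 7 6 6 5 7 10 10 9 10 7
j=10: 10>7, skip
swap(7,11) ⇒ 5 6 7 6 6 5 7 7 10 9 10 10; return 7

5 6 7 6 6 5 7 7 10 9 10 10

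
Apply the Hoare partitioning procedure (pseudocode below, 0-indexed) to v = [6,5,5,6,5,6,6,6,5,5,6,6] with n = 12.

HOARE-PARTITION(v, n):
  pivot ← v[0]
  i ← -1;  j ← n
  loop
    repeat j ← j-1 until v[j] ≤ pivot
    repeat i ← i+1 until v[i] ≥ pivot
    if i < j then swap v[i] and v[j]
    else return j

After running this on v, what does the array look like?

[6,5,5,6,5,5,5,6,6,6,6,6]

pivot = v[0] = 6; i = -1, j = 12
j→11 (v[11]=6≤6), i→0 (v[0]=6≥6); i<j, swap → [6,5,5,6,5,6,6,6,5,5,6,6]
j→10 (v[10]=6≤6), i→3 (v[3]=6≥6); i<j, swap → [6,5,5,6,5,6,6,6,5,5,6,6]
j→9 (v[9]=5≤6), i→5 (v[5]=6≥6); i<j, swap → [6,5,5,6,5,5,6,6,5,6,6,6]
j→8 (v[8]=5≤6), i→6 (v[6]=6≥6); i<j, swap → [6,5,5,6,5,5,5,6,6,6,6,6]
j→7, i→7; i≥j, return j=7. v = [6,5,5,6,5,5,5,6,6,6,6,6]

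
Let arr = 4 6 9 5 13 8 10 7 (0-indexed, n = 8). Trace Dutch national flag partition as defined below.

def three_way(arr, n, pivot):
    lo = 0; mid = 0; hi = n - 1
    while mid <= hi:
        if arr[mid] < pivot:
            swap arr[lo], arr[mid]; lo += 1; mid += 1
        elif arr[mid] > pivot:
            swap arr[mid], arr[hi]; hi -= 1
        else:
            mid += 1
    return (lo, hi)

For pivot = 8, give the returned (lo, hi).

pivot = 8; lo=0, mid=0, hi=7
arr[mid]=4<8: swap arr[0],arr[0]; lo=1,mid=1 → 4 6 9 5 13 8 10 7
arr[mid]=6<8: swap arr[1],arr[1]; lo=2,mid=2 → 4 6 9 5 13 8 10 7
arr[mid]=9>8: swap arr[2],arr[7]; hi=6 → 4 6 7 5 13 8 10 9
arr[mid]=7<8: swap arr[2],arr[2]; lo=3,mid=3 → 4 6 7 5 13 8 10 9
arr[mid]=5<8: swap arr[3],arr[3]; lo=4,mid=4 → 4 6 7 5 13 8 10 9
arr[mid]=13>8: swap arr[4],arr[6]; hi=5 → 4 6 7 5 10 8 13 9
arr[mid]=10>8: swap arr[4],arr[5]; hi=4 → 4 6 7 5 8 10 13 9
arr[mid]=8=8: mid=5
end: lo=4, hi=4; arr = 4 6 7 5 8 10 13 9

(4, 4)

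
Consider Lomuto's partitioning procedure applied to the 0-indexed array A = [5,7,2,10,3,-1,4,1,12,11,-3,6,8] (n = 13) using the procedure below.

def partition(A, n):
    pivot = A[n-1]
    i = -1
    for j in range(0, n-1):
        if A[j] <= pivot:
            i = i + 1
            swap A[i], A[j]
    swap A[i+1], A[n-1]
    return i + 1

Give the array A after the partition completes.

[5,7,2,3,-1,4,1,-3,6,8,10,12,11]

pivot = A[12] = 8; i = -1
j=0: A[0]=5 ≤ 8 → i=0, swap A[0],A[0] (no change) → [5,7,2,10,3,-1,4,1,12,11,-3,6,8]
j=1: A[1]=7 ≤ 8 → i=1, swap A[1],A[1] (no change) → [5,7,2,10,3,-1,4,1,12,11,-3,6,8]
j=2: A[2]=2 ≤ 8 → i=2, swap A[2],A[2] (no change) → [5,7,2,10,3,-1,4,1,12,11,-3,6,8]
j=3: A[3]=10 > 8 → no swap
j=4: A[4]=3 ≤ 8 → i=3, swap A[3],A[4] → [5,7,2,3,10,-1,4,1,12,11,-3,6,8]
j=5: A[5]=-1 ≤ 8 → i=4, swap A[4],A[5] → [5,7,2,3,-1,10,4,1,12,11,-3,6,8]
j=6: A[6]=4 ≤ 8 → i=5, swap A[5],A[6] → [5,7,2,3,-1,4,10,1,12,11,-3,6,8]
j=7: A[7]=1 ≤ 8 → i=6, swap A[6],A[7] → [5,7,2,3,-1,4,1,10,12,11,-3,6,8]
j=8: A[8]=12 > 8 → no swap
j=9: A[9]=11 > 8 → no swap
j=10: A[10]=-3 ≤ 8 → i=7, swap A[7],A[10] → [5,7,2,3,-1,4,1,-3,12,11,10,6,8]
j=11: A[11]=6 ≤ 8 → i=8, swap A[8],A[11] → [5,7,2,3,-1,4,1,-3,6,11,10,12,8]
final swap A[9],A[12] → [5,7,2,3,-1,4,1,-3,6,8,10,12,11]; return 9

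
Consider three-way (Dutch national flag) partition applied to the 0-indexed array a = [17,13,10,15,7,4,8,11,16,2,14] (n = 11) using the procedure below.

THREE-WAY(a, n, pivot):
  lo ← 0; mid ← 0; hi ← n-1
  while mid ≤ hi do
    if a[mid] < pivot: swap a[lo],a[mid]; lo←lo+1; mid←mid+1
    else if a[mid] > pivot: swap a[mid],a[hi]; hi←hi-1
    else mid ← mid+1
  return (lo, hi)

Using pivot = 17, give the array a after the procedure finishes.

lo=0 mid=0 hi=10
17=17: mid=1
13<17: swap(0,1), lo=1 mid=2 ⇒ [13,17,10,15,7,4,8,11,16,2,14]
10<17: swap(1,2), lo=2 mid=3 ⇒ [13,10,17,15,7,4,8,11,16,2,14]
15<17: swap(2,3), lo=3 mid=4 ⇒ [13,10,15,17,7,4,8,11,16,2,14]
7<17: swap(3,4), lo=4 mid=5 ⇒ [13,10,15,7,17,4,8,11,16,2,14]
4<17: swap(4,5), lo=5 mid=6 ⇒ [13,10,15,7,4,17,8,11,16,2,14]
8<17: swap(5,6), lo=6 mid=7 ⇒ [13,10,15,7,4,8,17,11,16,2,14]
11<17: swap(6,7), lo=7 mid=8 ⇒ [13,10,15,7,4,8,11,17,16,2,14]
16<17: swap(7,8), lo=8 mid=9 ⇒ [13,10,15,7,4,8,11,16,17,2,14]
2<17: swap(8,9), lo=9 mid=10 ⇒ [13,10,15,7,4,8,11,16,2,17,14]
14<17: swap(9,10), lo=10 mid=11 ⇒ [13,10,15,7,4,8,11,16,2,14,17]
done. lo=10 hi=10; a=[13,10,15,7,4,8,11,16,2,14,17]

[13,10,15,7,4,8,11,16,2,14,17]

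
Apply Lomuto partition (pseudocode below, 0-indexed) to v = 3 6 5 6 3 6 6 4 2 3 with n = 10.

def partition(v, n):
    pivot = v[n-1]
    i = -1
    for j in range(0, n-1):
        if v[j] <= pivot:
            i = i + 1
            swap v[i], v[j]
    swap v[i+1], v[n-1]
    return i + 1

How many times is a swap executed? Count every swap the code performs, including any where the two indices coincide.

pivot = v[9] = 3; i = -1
j=0: v[0]=3 ≤ 3 → i=0, swap v[0],v[0] (no change) → 3 6 5 6 3 6 6 4 2 3
j=1: v[1]=6 > 3 → no swap
j=2: v[2]=5 > 3 → no swap
j=3: v[3]=6 > 3 → no swap
j=4: v[4]=3 ≤ 3 → i=1, swap v[1],v[4] → 3 3 5 6 6 6 6 4 2 3
j=5: v[5]=6 > 3 → no swap
j=6: v[6]=6 > 3 → no swap
j=7: v[7]=4 > 3 → no swap
j=8: v[8]=2 ≤ 3 → i=2, swap v[2],v[8] → 3 3 2 6 6 6 6 4 5 3
final swap v[3],v[9] → 3 3 2 3 6 6 6 4 5 6; return 3

4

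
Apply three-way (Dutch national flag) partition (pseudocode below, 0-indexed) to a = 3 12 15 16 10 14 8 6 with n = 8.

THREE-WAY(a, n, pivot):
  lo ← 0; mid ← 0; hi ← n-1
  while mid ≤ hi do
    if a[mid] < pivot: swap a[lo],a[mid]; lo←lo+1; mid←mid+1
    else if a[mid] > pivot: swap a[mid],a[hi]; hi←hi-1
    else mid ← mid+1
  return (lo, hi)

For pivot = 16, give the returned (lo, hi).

(7, 7)

lo=0 mid=0 hi=7
3<16: swap(0,0), lo=1 mid=1 ⇒ 3 12 15 16 10 14 8 6
12<16: swap(1,1), lo=2 mid=2 ⇒ 3 12 15 16 10 14 8 6
15<16: swap(2,2), lo=3 mid=3 ⇒ 3 12 15 16 10 14 8 6
16=16: mid=4
10<16: swap(3,4), lo=4 mid=5 ⇒ 3 12 15 10 16 14 8 6
14<16: swap(4,5), lo=5 mid=6 ⇒ 3 12 15 10 14 16 8 6
8<16: swap(5,6), lo=6 mid=7 ⇒ 3 12 15 10 14 8 16 6
6<16: swap(6,7), lo=7 mid=8 ⇒ 3 12 15 10 14 8 6 16
done. lo=7 hi=7; a=3 12 15 10 14 8 6 16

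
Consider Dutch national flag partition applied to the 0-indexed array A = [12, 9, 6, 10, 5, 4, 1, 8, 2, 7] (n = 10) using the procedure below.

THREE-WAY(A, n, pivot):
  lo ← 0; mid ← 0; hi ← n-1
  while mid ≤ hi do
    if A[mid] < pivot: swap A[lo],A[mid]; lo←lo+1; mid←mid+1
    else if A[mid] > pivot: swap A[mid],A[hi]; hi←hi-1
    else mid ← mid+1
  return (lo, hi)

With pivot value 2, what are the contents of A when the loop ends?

lo=0 mid=0 hi=9
12>2: swap(0,9), hi=8 ⇒ [7, 9, 6, 10, 5, 4, 1, 8, 2, 12]
7>2: swap(0,8), hi=7 ⇒ [2, 9, 6, 10, 5, 4, 1, 8, 7, 12]
2=2: mid=1
9>2: swap(1,7), hi=6 ⇒ [2, 8, 6, 10, 5, 4, 1, 9, 7, 12]
8>2: swap(1,6), hi=5 ⇒ [2, 1, 6, 10, 5, 4, 8, 9, 7, 12]
1<2: swap(0,1), lo=1 mid=2 ⇒ [1, 2, 6, 10, 5, 4, 8, 9, 7, 12]
6>2: swap(2,5), hi=4 ⇒ [1, 2, 4, 10, 5, 6, 8, 9, 7, 12]
4>2: swap(2,4), hi=3 ⇒ [1, 2, 5, 10, 4, 6, 8, 9, 7, 12]
5>2: swap(2,3), hi=2 ⇒ [1, 2, 10, 5, 4, 6, 8, 9, 7, 12]
10>2: swap(2,2), hi=1 ⇒ [1, 2, 10, 5, 4, 6, 8, 9, 7, 12]
done. lo=1 hi=1; A=[1, 2, 10, 5, 4, 6, 8, 9, 7, 12]

[1, 2, 10, 5, 4, 6, 8, 9, 7, 12]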